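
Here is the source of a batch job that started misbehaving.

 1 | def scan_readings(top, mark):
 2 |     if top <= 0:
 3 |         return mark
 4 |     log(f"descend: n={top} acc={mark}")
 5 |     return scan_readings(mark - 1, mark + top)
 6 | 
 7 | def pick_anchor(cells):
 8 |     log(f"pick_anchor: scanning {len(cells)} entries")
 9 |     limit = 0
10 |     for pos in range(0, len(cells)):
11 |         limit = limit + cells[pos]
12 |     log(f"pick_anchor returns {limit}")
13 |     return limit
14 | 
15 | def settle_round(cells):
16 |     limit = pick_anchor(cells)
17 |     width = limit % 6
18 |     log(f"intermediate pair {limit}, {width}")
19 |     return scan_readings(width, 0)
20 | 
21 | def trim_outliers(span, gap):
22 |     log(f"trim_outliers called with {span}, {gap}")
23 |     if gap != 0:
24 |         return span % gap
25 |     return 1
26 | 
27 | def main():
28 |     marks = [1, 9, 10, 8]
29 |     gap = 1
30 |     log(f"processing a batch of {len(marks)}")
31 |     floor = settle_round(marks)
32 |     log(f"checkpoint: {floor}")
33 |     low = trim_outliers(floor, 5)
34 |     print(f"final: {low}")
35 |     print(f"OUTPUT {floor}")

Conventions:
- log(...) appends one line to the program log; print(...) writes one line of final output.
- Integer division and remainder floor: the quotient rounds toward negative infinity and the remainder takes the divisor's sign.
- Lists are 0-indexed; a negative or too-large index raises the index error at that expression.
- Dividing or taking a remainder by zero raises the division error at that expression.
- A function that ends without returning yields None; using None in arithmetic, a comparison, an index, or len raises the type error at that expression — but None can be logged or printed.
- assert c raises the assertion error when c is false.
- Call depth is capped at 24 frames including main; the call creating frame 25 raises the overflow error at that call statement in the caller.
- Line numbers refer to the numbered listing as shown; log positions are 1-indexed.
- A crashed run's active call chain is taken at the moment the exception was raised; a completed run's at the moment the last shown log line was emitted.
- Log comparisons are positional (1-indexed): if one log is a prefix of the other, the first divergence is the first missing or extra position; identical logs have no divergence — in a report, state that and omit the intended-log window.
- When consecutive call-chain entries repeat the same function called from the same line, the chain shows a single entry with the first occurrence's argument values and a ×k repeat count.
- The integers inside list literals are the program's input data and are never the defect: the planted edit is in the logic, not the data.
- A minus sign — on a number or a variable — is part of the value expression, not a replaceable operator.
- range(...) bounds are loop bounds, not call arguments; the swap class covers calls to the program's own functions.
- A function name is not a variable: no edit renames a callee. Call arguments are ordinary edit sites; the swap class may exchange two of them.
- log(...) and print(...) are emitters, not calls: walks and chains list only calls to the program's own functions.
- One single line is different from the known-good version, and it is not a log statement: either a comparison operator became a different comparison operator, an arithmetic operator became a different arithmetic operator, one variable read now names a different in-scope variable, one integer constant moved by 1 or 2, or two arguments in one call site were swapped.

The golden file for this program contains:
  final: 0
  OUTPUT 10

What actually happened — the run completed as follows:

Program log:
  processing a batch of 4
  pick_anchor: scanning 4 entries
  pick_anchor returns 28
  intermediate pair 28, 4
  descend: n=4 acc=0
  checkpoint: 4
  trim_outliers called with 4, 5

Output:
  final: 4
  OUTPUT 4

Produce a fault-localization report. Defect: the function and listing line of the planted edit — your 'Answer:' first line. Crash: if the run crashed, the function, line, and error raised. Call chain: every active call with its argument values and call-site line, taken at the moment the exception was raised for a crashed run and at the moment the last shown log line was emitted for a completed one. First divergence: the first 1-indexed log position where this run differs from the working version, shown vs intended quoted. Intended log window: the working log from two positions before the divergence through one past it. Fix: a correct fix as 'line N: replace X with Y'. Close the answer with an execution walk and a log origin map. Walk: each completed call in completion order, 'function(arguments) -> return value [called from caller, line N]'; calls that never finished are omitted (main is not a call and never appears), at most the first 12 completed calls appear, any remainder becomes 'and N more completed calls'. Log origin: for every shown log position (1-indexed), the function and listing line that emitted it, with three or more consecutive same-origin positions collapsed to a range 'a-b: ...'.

Answer: the defect is in scan_readings at line 5.
The tell: Log line 6 is where behavior first shows: 'checkpoint: 4' appears instead of 'descend: n=3 acc=4'.
Call chain: main -> trim_outliers(4, 5) (called at line 33).
First divergence: position 6; shown 'checkpoint: 4' vs intended 'descend: n=3 acc=4'.
Intended log window:
  4: intermediate pair 28, 4
  5: descend: n=4 acc=0
  6: descend: n=3 acc=4
  7: descend: n=2 acc=7
Execution walk:
  pick_anchor([1, 9, 10, 8]) -> 28  [called from settle_round, line 16]
  scan_readings(-1, 4) -> 4  [called from scan_readings, line 5]
  scan_readings(4, 0) -> 4  [called from settle_round, line 19]
  settle_round([1, 9, 10, 8]) -> 4  [called from main, line 31]
  trim_outliers(4, 5) -> 4  [called from main, line 33]
Log origins:
  1: from main, line 30
  2: from pick_anchor, line 8
  3: from pick_anchor, line 12
  4: from settle_round, line 18
  5: from scan_readings, line 4
  6: from main, line 32
  7: from trim_outliers, line 22
A correct fix: line 5: replace `mark - 1` with `top - 1`.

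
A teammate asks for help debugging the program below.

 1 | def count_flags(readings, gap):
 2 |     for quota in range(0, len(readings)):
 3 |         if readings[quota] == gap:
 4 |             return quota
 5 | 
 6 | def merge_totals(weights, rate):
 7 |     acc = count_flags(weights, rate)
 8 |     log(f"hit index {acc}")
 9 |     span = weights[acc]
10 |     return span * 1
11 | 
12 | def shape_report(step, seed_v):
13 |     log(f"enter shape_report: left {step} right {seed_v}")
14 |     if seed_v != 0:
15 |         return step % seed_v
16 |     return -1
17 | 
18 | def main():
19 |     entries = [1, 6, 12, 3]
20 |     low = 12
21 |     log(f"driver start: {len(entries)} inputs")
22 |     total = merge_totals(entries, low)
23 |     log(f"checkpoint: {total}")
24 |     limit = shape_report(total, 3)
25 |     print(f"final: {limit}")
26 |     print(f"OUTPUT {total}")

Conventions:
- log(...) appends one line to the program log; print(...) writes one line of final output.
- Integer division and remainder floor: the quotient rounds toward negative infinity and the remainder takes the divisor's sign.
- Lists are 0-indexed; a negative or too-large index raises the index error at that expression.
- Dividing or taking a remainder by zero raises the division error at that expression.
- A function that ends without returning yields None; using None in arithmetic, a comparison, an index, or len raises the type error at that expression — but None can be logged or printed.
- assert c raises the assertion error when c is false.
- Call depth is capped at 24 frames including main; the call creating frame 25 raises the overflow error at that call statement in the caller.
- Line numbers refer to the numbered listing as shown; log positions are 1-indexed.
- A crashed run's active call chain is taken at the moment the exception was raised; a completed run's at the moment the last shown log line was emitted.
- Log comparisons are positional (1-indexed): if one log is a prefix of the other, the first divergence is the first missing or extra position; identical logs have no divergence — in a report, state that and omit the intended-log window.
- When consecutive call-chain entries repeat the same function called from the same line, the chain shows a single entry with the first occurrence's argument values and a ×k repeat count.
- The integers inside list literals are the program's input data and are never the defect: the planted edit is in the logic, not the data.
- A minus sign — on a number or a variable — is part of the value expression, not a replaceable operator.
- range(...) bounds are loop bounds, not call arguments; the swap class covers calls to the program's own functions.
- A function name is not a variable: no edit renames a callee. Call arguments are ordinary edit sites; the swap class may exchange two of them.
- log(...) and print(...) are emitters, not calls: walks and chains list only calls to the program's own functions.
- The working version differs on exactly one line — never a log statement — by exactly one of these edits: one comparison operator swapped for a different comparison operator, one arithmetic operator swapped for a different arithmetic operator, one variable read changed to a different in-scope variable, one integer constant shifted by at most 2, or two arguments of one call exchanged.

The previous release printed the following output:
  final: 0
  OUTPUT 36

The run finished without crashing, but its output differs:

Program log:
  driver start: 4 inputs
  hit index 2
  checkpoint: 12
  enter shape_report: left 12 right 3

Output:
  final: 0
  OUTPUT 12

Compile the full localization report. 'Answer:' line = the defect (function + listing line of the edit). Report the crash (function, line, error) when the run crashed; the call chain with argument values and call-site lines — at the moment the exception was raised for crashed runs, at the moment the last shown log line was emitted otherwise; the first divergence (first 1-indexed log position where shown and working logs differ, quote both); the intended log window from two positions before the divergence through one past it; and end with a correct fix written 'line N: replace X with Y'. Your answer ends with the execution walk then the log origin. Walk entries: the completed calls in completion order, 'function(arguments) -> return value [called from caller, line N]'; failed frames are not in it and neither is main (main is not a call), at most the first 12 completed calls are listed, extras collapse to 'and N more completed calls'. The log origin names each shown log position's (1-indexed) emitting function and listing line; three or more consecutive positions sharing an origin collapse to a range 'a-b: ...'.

Answer: the defect is in merge_totals at line 10.
The tell: Position 3 is the first bad log line: 'checkpoint: 12' should read 'checkpoint: 36'.
Call chain: main -> shape_report(12, 3) (called at line 24).
First divergence: position 3; shown 'checkpoint: 12' vs intended 'checkpoint: 36'.
Intended log window:
  1: driver start: 4 inputs
  2: hit index 2
  3: checkpoint: 36
  4: enter shape_report: left 36 right 3
Execution walk:
  count_flags([1, 6, 12, 3], 12) -> 2  [called from merge_totals, line 7]
  merge_totals([1, 6, 12, 3], 12) -> 12  [called from main, line 22]
  shape_report(12, 3) -> 0  [called from main, line 24]
Origin of each log line:
  1: from main, line 21
  2: from merge_totals, line 8
  3: from main, line 23
  4: from shape_report, line 13
A correct fix: line 10: replace `1` with `3`.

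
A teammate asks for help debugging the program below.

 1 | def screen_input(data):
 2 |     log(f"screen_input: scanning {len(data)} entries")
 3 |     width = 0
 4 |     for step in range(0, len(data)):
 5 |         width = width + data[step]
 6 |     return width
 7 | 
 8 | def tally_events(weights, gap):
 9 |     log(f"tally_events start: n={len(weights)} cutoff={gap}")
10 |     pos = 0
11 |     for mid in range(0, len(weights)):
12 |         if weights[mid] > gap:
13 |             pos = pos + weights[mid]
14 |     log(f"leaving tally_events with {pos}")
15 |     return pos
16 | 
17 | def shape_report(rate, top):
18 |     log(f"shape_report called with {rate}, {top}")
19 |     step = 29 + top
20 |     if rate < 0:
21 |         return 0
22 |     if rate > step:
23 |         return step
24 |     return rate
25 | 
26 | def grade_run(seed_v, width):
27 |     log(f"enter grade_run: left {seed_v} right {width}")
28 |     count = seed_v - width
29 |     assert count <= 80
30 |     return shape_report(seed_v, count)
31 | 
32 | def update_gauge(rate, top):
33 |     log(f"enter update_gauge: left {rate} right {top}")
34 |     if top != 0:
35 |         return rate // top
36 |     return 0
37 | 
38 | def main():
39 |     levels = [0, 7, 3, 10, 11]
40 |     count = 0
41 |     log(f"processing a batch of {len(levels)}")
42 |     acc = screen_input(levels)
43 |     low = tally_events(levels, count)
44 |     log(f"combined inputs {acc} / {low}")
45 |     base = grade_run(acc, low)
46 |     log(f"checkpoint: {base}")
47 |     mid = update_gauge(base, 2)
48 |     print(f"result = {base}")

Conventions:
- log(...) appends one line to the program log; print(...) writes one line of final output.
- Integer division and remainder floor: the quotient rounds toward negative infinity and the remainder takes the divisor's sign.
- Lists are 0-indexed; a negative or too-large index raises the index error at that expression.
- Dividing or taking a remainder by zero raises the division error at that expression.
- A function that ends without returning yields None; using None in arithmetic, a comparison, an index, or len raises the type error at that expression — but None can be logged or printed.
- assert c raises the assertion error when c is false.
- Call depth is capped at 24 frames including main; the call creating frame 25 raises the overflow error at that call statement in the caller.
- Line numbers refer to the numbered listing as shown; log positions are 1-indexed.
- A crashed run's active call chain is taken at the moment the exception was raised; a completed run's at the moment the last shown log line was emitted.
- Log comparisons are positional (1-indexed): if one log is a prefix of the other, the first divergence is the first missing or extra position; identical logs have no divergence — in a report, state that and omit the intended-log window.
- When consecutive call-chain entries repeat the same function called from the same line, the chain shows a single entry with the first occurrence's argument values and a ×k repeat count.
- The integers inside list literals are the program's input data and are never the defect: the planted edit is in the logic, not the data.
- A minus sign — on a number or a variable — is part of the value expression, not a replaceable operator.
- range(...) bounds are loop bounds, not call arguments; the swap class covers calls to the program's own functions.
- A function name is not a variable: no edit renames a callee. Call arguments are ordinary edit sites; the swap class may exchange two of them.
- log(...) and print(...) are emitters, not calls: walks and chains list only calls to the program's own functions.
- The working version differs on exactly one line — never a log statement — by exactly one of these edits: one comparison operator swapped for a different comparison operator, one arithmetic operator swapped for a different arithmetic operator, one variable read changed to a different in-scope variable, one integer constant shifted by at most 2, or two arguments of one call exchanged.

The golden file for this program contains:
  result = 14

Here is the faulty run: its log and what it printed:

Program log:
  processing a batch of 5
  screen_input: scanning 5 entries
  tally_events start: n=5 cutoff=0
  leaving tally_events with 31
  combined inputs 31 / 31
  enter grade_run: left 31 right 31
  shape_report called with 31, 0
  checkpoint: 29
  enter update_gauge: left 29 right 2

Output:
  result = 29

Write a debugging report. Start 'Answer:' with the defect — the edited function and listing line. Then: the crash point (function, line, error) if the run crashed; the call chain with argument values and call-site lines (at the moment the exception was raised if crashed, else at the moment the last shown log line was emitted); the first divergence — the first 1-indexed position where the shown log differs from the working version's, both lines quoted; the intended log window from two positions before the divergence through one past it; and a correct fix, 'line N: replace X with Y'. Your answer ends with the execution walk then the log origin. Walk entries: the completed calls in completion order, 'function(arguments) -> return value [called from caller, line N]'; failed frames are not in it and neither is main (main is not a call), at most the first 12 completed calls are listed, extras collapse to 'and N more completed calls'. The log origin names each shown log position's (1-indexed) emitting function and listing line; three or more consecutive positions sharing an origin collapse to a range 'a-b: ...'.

Answer: the defect is in main at line 48.
Key fact: Log streams are identical — the defect surfaces only in the printed output.
Call chain: main -> update_gauge(29, 2) (called at line 47).
First divergence: none; the two logs match at every position.
Execution walk:
  screen_input([0, 7, 3, 10, 11]) -> 31  [called from main, line 42]
  tally_events([0, 7, 3, 10, 11], 0) -> 31  [called from main, line 43]
  shape_report(31, 0) -> 29  [called from grade_run, line 30]
  grade_run(31, 31) -> 29  [called from main, line 45]
  update_gauge(29, 2) -> 14  [called from main, line 47]
Log origins:
  1 — main, line 41
  2 — screen_input, line 2
  3 — tally_events, line 9
  4 — tally_events, line 14
  5 — main, line 44
  6 — grade_run, line 27
  7 — shape_report, line 18
  8 — main, line 46
  9 — update_gauge, line 33
A correct fix: line 48: replace `base` with `mid`.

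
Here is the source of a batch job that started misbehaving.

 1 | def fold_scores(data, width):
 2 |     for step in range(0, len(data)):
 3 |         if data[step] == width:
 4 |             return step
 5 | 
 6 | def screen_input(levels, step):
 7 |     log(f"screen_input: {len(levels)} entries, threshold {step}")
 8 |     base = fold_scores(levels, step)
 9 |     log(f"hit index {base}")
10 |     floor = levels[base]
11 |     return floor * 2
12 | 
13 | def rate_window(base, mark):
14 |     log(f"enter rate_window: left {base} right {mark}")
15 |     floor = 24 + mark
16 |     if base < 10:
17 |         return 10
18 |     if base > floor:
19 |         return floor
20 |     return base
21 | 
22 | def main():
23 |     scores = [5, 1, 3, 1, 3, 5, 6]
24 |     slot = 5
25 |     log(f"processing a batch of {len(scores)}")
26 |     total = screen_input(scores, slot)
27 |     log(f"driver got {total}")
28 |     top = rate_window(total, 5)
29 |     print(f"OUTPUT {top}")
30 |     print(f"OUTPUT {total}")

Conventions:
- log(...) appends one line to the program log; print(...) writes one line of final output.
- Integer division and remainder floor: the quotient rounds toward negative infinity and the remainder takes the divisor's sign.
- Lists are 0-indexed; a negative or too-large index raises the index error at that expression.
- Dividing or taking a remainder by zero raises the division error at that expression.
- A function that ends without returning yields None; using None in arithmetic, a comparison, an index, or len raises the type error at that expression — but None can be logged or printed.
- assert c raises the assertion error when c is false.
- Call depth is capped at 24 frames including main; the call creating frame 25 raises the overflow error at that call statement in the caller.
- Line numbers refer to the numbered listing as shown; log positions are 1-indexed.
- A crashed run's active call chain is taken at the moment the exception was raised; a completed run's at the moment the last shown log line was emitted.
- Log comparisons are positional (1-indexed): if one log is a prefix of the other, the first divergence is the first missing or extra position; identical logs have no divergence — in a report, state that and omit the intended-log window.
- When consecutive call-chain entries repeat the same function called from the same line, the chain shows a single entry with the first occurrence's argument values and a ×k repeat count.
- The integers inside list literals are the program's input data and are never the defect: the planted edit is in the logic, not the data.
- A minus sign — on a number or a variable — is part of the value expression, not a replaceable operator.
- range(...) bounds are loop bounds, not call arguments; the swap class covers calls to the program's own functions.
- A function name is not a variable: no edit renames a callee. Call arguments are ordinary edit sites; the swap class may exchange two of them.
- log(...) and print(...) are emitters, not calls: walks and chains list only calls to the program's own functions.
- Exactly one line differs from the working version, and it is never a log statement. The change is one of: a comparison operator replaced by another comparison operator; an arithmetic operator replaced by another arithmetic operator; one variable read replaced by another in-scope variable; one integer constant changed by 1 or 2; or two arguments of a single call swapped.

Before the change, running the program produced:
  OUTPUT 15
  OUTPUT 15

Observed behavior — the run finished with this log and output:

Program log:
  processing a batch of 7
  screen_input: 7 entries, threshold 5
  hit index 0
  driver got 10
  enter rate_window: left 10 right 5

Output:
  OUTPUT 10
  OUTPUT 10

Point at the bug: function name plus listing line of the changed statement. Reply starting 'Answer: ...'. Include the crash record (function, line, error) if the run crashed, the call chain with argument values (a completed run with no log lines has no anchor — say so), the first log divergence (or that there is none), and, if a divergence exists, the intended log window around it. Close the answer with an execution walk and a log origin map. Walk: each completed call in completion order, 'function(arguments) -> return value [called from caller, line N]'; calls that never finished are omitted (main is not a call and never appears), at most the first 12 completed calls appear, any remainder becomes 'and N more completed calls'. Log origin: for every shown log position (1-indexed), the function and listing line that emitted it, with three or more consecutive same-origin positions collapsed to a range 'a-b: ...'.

Answer: the defect is in screen_input at line 11.
Key fact: Position 4 is the first bad log line: 'driver got 10' should read 'driver got 15'.
Call chain: main -> rate_window(10, 5) (called at line 28).
First divergence: position 4 — the shown line 'driver got 10' should read 'driver got 15'.
Intended log window:
  2: screen_input: 7 entries, threshold 5
  3: hit index 0
  4: driver got 15
  5: enter rate_window: left 15 right 5
Execution walk:
  fold_scores([5, 1, 3, 1, 3, 5, 6], 5) -> 0  [called from screen_input, line 8]
  screen_input([5, 1, 3, 1, 3, 5, 6], 5) -> 10  [called from main, line 26]
  rate_window(10, 5) -> 10  [called from main, line 28]
Log origins:
  1: from main, line 25
  2: from screen_input, line 7
  3: from screen_input, line 9
  4: from main, line 27
  5: from rate_window, line 14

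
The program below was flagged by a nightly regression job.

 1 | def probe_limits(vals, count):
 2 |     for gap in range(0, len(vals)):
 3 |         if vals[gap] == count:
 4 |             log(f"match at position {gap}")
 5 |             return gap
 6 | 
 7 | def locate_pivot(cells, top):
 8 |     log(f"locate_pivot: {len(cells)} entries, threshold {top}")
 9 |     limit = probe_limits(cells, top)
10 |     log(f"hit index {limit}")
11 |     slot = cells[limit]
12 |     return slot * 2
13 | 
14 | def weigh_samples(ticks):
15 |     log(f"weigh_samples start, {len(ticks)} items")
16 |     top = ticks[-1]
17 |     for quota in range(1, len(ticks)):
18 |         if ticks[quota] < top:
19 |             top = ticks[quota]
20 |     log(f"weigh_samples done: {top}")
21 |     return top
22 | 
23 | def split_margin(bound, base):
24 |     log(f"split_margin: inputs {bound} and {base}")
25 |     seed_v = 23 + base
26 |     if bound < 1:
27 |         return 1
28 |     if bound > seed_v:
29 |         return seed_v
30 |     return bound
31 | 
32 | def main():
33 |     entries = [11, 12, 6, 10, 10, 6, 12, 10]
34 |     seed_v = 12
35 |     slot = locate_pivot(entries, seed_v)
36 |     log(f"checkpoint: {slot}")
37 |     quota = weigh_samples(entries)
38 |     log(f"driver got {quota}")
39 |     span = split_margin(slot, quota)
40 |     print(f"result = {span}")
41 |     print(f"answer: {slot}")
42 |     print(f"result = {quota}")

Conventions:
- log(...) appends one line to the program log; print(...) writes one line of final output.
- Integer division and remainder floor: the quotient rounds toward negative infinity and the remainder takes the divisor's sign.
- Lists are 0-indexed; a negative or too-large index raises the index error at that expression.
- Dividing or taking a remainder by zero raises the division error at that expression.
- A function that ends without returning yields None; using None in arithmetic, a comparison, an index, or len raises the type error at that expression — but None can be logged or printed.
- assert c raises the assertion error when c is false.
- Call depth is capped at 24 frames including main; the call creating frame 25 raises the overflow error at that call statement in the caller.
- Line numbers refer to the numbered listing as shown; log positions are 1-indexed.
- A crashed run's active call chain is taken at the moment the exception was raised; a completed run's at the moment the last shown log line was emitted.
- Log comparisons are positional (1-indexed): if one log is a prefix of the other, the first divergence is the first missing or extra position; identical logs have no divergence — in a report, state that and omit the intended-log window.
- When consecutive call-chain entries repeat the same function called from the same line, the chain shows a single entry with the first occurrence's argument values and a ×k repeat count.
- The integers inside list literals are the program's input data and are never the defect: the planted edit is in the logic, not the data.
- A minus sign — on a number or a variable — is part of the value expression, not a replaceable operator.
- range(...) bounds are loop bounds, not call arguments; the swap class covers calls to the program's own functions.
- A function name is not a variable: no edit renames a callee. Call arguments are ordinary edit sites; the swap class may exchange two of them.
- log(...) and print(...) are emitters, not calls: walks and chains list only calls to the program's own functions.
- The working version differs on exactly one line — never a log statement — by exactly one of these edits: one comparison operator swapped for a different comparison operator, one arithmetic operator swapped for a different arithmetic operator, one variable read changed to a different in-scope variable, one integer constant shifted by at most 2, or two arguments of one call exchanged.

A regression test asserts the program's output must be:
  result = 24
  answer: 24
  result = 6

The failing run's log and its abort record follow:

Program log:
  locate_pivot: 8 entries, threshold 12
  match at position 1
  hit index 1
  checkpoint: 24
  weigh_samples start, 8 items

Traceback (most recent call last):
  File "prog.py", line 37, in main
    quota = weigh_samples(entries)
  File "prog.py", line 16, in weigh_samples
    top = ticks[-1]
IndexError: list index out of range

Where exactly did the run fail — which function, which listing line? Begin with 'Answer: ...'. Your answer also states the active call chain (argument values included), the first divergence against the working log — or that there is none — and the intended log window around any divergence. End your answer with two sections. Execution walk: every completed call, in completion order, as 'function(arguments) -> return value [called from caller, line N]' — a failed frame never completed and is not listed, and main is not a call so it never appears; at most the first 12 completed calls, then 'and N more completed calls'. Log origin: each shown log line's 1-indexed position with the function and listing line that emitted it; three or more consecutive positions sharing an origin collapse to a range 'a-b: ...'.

Answer: the error was raised in weigh_samples, line 16.
Key fact: A complete run would log 'weigh_samples done: 6' next, but this one stopped at 5 lines.
Call chain: main -> weigh_samples([11, 12, 6, 10, 10, 6, 12, 10]) (called at line 37).
First divergence: position 6 — after 5 matching lines the faulty run goes silent; intended next line 'weigh_samples done: 6'.
Intended log window:
  4: checkpoint: 24
  5: weigh_samples start, 8 items
  6: weigh_samples done: 6
  7: driver got 6
Execution walk:
  probe_limits([11, 12, 6, 10, 10, 6, 12, 10], 12) -> 1  [called from locate_pivot, line 9]
  locate_pivot([11, 12, 6, 10, 10, 6, 12, 10], 12) -> 24  [called from main, line 35]
Origin of each log line:
  1: emitted by locate_pivot (line 8)
  2: emitted by probe_limits (line 4)
  3: emitted by locate_pivot (line 10)
  4: emitted by main (line 36)
  5: emitted by weigh_samples (line 15)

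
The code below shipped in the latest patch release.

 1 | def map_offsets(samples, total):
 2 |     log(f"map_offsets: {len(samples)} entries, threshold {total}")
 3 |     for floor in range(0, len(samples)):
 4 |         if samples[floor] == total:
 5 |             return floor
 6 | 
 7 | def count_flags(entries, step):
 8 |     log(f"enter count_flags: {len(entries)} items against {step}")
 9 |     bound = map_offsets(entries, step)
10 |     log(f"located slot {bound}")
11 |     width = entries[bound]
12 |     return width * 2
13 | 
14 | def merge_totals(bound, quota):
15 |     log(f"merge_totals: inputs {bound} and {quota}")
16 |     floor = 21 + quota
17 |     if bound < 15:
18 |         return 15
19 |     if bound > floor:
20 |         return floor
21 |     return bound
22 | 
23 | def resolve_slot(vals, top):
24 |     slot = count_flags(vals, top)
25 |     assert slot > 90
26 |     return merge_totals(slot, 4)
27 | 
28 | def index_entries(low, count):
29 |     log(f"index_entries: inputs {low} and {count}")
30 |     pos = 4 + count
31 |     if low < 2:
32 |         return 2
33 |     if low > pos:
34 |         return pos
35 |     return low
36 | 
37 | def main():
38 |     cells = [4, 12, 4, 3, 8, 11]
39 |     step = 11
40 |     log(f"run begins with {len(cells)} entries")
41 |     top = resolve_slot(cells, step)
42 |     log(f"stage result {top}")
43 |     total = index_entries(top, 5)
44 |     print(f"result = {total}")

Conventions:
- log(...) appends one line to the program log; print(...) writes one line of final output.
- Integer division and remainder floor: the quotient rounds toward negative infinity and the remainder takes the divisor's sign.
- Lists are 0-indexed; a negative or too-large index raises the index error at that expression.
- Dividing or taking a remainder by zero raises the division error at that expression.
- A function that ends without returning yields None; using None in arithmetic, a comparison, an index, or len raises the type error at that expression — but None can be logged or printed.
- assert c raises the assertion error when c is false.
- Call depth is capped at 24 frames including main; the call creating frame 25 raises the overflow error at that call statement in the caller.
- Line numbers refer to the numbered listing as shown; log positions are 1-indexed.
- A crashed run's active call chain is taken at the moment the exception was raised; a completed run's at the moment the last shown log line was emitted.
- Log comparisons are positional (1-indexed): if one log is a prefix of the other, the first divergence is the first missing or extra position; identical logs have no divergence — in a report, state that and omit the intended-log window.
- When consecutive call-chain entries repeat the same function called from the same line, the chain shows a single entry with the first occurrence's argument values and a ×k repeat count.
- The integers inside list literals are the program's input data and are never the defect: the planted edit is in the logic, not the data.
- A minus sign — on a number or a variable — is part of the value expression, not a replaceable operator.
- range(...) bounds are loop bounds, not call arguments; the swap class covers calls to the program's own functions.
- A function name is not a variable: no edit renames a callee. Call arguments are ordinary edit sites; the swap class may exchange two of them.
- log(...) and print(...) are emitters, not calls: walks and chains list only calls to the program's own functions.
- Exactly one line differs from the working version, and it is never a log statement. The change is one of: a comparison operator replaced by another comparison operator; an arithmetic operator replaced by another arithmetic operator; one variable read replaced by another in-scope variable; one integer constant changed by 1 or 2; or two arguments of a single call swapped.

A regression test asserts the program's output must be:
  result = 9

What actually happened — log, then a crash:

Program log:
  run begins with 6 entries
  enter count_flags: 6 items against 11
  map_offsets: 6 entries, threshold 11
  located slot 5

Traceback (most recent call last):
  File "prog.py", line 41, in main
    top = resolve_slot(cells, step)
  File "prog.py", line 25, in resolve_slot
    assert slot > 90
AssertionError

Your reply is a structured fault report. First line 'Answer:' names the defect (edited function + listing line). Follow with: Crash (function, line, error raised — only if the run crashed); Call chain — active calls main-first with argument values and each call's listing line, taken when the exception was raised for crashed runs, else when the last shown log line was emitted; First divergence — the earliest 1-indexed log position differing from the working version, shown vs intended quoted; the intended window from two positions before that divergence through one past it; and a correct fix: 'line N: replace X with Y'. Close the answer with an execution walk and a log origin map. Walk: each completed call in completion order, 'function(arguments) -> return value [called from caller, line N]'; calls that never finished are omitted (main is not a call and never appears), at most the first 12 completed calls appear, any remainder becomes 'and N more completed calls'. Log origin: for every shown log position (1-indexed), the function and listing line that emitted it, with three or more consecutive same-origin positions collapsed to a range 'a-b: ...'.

Answer: the defect is in resolve_slot at line 25.
Key observation: The log ends early — 4 lines, where the working version next logs 'merge_totals: inputs 22 and 4'.
Crash: resolve_slot, line 25, AssertionError.
Call chain: main -> resolve_slot([4, 12, 4, 3, 8, 11], 11) (called at line 41).
First divergence: position 5; the shown log stops at 4 lines while the working version next logs 'merge_totals: inputs 22 and 4'.
Intended log window:
  3: map_offsets: 6 entries, threshold 11
  4: located slot 5
  5: merge_totals: inputs 22 and 4
  6: stage result 22
Execution walk:
  map_offsets([4, 12, 4, 3, 8, 11], 11) -> 5  [called from count_flags, line 9]
  count_flags([4, 12, 4, 3, 8, 11], 11) -> 22  [called from resolve_slot, line 24]
Log origin:
  1: logged in main at line 40
  2: logged in count_flags at line 8
  3: logged in map_offsets at line 2
  4: logged in count_flags at line 10
A correct fix: line 25: replace `>` with `<=`.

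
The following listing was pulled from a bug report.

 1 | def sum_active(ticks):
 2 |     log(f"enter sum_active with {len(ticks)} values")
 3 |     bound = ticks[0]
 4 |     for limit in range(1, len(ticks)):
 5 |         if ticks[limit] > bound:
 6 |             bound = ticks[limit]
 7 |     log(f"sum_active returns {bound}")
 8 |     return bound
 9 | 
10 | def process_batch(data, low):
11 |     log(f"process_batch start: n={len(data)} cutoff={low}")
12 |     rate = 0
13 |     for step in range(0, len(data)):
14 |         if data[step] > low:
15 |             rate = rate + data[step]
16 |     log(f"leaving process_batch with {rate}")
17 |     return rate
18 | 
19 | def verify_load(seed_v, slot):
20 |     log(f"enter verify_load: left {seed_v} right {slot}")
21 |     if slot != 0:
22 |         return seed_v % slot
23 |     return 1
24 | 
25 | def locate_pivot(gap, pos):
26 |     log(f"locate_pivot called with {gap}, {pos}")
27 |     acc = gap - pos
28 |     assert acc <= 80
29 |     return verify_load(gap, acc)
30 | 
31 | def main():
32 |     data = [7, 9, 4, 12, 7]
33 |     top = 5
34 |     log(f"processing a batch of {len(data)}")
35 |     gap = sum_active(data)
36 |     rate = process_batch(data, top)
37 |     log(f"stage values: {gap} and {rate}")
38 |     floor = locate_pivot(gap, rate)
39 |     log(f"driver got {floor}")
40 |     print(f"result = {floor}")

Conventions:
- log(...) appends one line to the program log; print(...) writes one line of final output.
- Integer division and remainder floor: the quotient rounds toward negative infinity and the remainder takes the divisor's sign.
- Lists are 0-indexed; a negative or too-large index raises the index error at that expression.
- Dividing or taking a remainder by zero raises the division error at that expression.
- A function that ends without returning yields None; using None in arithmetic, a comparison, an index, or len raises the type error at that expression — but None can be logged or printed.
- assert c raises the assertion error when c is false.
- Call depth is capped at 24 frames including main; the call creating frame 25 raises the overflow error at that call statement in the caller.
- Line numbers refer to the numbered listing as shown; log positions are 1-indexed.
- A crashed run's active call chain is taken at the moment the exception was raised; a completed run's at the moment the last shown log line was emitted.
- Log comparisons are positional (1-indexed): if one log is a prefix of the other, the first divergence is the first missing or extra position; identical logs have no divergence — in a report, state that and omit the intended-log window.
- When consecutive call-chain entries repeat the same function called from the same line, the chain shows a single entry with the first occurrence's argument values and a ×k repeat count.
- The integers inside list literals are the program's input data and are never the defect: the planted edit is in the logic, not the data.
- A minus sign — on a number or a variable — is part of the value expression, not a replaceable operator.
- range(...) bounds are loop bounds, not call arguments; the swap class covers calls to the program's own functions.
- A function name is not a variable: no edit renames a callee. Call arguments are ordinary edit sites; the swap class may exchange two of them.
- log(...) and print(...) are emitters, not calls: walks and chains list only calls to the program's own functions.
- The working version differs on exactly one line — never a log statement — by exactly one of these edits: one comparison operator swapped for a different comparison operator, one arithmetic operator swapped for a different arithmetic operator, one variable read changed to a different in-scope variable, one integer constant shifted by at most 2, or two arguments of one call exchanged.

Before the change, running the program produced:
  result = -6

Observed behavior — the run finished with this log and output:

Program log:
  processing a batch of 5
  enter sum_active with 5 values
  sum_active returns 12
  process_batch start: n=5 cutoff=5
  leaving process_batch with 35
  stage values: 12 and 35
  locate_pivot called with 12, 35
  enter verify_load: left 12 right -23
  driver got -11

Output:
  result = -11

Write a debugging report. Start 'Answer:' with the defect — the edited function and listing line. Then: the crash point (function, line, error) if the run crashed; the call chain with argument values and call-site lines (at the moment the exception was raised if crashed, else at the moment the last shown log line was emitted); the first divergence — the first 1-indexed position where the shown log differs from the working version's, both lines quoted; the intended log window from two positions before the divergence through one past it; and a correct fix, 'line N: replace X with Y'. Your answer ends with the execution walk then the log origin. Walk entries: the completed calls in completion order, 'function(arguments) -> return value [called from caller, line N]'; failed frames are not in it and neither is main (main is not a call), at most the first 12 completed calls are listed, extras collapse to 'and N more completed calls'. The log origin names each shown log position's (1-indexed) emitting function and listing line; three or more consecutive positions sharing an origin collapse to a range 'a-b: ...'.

Answer: the defect is in main at line 33.
The tell: Log line 4 is where behavior first shows: 'process_batch start: n=5 cutoff=5' appears instead of 'process_batch start: n=5 cutoff=7'.
Call chain: main.
First divergence: at position 4 the run shows 'process_batch start: n=5 cutoff=5' where the working version logs 'process_batch start: n=5 cutoff=7'.
Intended log window:
  2: enter sum_active with 5 values
  3: sum_active returns 12
  4: process_batch start: n=5 cutoff=7
  5: leaving process_batch with 21
Execution walk:
  sum_active([7, 9, 4, 12, 7]) -> 12  [called from main, line 35]
  process_batch([7, 9, 4, 12, 7], 5) -> 35  [called from main, line 36]
  verify_load(12, -23) -> -11  [called from locate_pivot, line 29]
  locate_pivot(12, 35) -> -11  [called from main, line 38]
Log origin:
  1: logged in main at line 34
  2: logged in sum_active at line 2
  3: logged in sum_active at line 7
  4: logged in process_batch at line 11
  5: logged in process_batch at line 16
  6: logged in main at line 37
  7: logged in locate_pivot at line 26
  8: logged in verify_load at line 20
  9: logged in main at line 39
A correct fix: line 33: replace `5` with `7`.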